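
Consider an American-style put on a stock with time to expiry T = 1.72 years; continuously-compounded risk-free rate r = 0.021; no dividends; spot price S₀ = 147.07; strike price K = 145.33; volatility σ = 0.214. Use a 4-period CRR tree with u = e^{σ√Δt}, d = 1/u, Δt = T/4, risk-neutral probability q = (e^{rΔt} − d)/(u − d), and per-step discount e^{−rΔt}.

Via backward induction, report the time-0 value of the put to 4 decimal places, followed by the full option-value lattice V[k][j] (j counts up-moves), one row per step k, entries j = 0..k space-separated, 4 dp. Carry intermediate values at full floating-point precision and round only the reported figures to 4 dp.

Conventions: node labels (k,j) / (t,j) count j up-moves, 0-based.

Δt=0.43000  u=1.15065  d=0.86907  q=0.49719  discount=0.99101
step 4 (expiry): payoffs max(K−S,0) = 61.4328 34.2500 0.0000 0.0000 0.0000
k=3: (k=3,j=0): S=96.5365, K−S=48.7935, hold=47.4871 ⇒ V=48.7935 exercise | (k=3,j=1): S=127.8144, K−S=17.5156, hold=17.0665 ⇒ V=17.5156 exercise | (k=3,j=2): S=169.2265, K−S=0.0000, hold=0.0000 ⇒ V=0.0000 continue | (k=3,j=3): S=224.0560, K−S=0.0000, hold=0.0000 ⇒ V=0.0000 continue
k=2: (k=2,j=0): S=111.0800, K−S=34.2500, hold=32.9436 ⇒ V=34.2500 exercise | (k=2,j=1): S=147.0700, K−S=0.0000, hold=8.7278 ⇒ V=8.7278 continue | (k=2,j=2): S=194.7209, K−S=0.0000, hold=0.0000 ⇒ V=0.0000 continue
k=1: (k=1,j=0): S=127.8144, K−S=17.5156, hold=21.3669 ⇒ V=21.3669 continue | (k=1,j=1): S=169.2265, K−S=0.0000, hold=4.3490 ⇒ V=4.3490 continue
k=0: (k=0,j=0): S=147.0700, K−S=0.0000, hold=12.7897 ⇒ V=12.7897 continue

price = 12.7897
tree:
12.7897
21.3669 4.3490
34.2500 8.7278 0.0000
48.7935 17.5156 0.0000 0.0000
61.4328 34.2500 0.0000 0.0000 0.0000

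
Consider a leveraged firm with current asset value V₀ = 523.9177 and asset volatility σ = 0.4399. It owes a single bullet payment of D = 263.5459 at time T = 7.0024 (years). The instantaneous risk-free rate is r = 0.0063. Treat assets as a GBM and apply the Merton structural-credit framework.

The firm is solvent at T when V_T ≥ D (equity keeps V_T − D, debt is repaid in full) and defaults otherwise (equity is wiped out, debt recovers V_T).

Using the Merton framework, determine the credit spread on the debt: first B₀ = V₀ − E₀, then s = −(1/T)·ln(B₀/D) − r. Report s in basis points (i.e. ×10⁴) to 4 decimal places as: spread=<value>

spread=404.4133

Apply the equity-as-call identities (strike 263.5459, horizon 7.0024 years):
d₁ = [ln(V₀/D) + (r + σ²/2)T] / (σ√T)
   = [ln(523.9177/263.5459) + (0.0063 + 0.5·0.4399²)·7.0024] / (0.4399·√7.0024)
   = [0.687107 + 0.721639] / 1.164066 = 1.210195
d₂ = d₁ − σ√T = 1.210195 − 1.164066 = 0.046130
N(d₁) = 0.886898,  N(d₂) = 0.518397,  e^(−rT) = 0.956844
E₀ = V₀·N(d₁) − D·e^(−rT)·N(d₂)
   = 523.9177·0.886898 − 263.5459·0.956844·0.518397 = 333.936328
B₀ = V₀ − E₀ = 523.9177 − 333.936328 = 189.981372
spread = −(1/T)·ln(B₀/D) − r = −(1/7.0024)·ln(189.981372/263.5459) − 0.0063 = 0.04044133
in basis points: 0.04044133 × 10⁴ = 404.4133 bp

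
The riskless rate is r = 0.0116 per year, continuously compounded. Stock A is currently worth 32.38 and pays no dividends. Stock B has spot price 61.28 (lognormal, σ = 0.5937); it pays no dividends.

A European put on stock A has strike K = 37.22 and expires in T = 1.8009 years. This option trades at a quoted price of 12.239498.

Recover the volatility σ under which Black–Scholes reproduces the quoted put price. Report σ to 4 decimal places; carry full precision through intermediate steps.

sigma = 0.5603

At σ = 0.5603 the Black–Scholes value reproduces the quote:
σ√T = 0.5603·√1.8009 = 0.751909
d₁ = (ln(S/K) + (r+σ²/2)T) / (σ√T) = (ln(32.38/37.22) + (0.0116+0.5603²/2)·1.8009) / 0.751909 = (-0.139305 + 0.303574) / 0.751909 = 0.218469
d₂ = d₁ − σ√T = 0.218469 − 0.751909 = -0.533440
e^{−rT} = 0.979326
N(−d₁) = 0.413532,  N(−d₂) = 0.703136
V = K·e^{−rT}·N(−d₂) − S·N(−d₁) = 25.629659 − 13.390161 = 12.239498 (matching the quote); vega is positive throughout, so no other σ reproduces this price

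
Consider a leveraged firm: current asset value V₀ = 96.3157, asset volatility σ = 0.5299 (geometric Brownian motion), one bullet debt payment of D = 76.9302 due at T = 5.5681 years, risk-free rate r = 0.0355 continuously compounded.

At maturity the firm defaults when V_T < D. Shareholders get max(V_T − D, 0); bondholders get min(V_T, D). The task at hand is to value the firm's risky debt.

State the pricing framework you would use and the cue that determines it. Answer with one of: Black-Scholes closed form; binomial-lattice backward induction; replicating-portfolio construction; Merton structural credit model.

Key observation: assets follow a GBM and default happens iff V_T < 76.9302; valuing claims on that split (equity as a call, risky debt as the residual) is the structural model's definition.

framework: Merton structural credit model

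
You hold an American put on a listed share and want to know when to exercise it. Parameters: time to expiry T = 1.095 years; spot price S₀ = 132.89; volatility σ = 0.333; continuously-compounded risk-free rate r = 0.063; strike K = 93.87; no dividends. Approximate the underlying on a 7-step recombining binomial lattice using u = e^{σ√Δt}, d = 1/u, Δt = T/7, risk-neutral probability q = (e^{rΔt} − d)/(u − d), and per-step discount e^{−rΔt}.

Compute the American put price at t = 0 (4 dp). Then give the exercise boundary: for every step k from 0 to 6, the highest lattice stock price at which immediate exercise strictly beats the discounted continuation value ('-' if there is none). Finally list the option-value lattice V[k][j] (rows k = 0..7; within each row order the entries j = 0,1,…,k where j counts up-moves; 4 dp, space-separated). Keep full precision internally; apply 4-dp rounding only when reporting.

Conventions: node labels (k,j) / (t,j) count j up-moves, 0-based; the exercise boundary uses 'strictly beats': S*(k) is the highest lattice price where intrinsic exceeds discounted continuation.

price = 2.2684
boundary = - - - - - 68.7858 78.4688
tree:
2.2684
3.8640 0.7464
6.4556 1.3956 0.1237
10.5240 2.5883 0.2521 0.0000
16.6128 4.7530 0.5140 0.0000 0.0000
25.0842 8.6221 1.0479 0.0000 0.0000 0.0000
33.5724 15.4012 2.1362 0.0000 0.0000 0.0000 0.0000
41.0132 25.0842 4.3550 0.0000 0.0000 0.0000 0.0000 0.0000

Δt=0.15643  u=1.14077  d=0.87660  q=0.50461  discount=0.99019
step 7 (expiry): payoffs max(K−S,0) = 41.0132 25.0842 4.3550 0.0000 0.0000 0.0000 0.0000 0.0000
step 6: (k=6,j=0): S=60.2976, K−S=33.5724, hold=32.6519 ⇒ V=33.5724 exercise | (k=6,j=1): S=78.4688, K−S=15.4012, hold=14.4806 ⇒ V=15.4012 exercise | (k=6,j=2): S=102.1162, K−S=0.0000, hold=2.1362 ⇒ V=2.1362 continue | (k=6,j=3): S=132.8900, K−S=0.0000, hold=0.0000 ⇒ V=0.0000 continue | (k=6,j=4): S=172.9378, K−S=0.0000, hold=0.0000 ⇒ V=0.0000 continue | (k=6,j=5): S=225.0543, K−S=0.0000, hold=0.0000 ⇒ V=0.0000 continue | (k=6,j=6): S=292.8767, K−S=0.0000, hold=0.0000 ⇒ V=0.0000 continue  boundary S*=78.4688
step 5: (k=5,j=0): S=68.7858, K−S=25.0842, hold=24.1637 ⇒ V=25.0842 exercise | (k=5,j=1): S=89.5150, K−S=4.3550, hold=8.6221 ⇒ V=8.6221 continue | (k=5,j=2): S=116.4913, K−S=0.0000, hold=1.0479 ⇒ V=1.0479 continue | (k=5,j=3): S=151.5972, K−S=0.0000, hold=0.0000 ⇒ V=0.0000 continue | (k=5,j=4): S=197.2825, K−S=0.0000, hold=0.0000 ⇒ V=0.0000 continue | (k=5,j=5): S=256.7356, K−S=0.0000, hold=0.0000 ⇒ V=0.0000 continue  boundary S*=68.7858
step 4: (k=4,j=0): S=78.4688, K−S=15.4012, hold=16.6128 ⇒ V=16.6128 continue | (k=4,j=1): S=102.1162, K−S=0.0000, hold=4.7530 ⇒ V=4.7530 continue | (k=4,j=2): S=132.8900, K−S=0.0000, hold=0.5140 ⇒ V=0.5140 continue | (k=4,j=3): S=172.9378, K−S=0.0000, hold=0.0000 ⇒ V=0.0000 continue | (k=4,j=4): S=225.0543, K−S=0.0000, hold=0.0000 ⇒ V=0.0000 continue  boundary S*=-
step 3: (k=3,j=0): S=89.5150, K−S=4.3550, hold=10.5240 ⇒ V=10.5240 continue | (k=3,j=1): S=116.4913, K−S=0.0000, hold=2.5883 ⇒ V=2.5883 continue | (k=3,j=2): S=151.5972, K−S=0.0000, hold=0.2521 ⇒ V=0.2521 continue | (k=3,j=3): S=197.2825, K−S=0.0000, hold=0.0000 ⇒ V=0.0000 continue  boundary S*=-
step 2: (k=2,j=0): S=102.1162, K−S=0.0000, hold=6.4556 ⇒ V=6.4556 continue | (k=2,j=1): S=132.8900, K−S=0.0000, hold=1.3956 ⇒ V=1.3956 continue | (k=2,j=2): S=172.9378, K−S=0.0000, hold=0.1237 ⇒ V=0.1237 continue  boundary S*=-
step 1: (k=1,j=0): S=116.4913, K−S=0.0000, hold=3.8640 ⇒ V=3.8640 continue | (k=1,j=1): S=151.5972, K−S=0.0000, hold=0.7464 ⇒ V=0.7464 continue  boundary S*=-
step 0: (k=0,j=0): S=132.8900, K−S=0.0000, hold=2.2684 ⇒ V=2.2684 continue  boundary S*=-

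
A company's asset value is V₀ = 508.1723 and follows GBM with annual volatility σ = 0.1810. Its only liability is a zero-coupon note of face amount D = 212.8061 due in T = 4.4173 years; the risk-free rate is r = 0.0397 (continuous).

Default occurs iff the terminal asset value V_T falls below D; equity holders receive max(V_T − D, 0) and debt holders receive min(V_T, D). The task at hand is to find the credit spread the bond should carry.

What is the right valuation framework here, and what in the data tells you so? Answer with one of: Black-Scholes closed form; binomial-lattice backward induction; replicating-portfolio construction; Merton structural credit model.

framework: Merton structural credit model

Key observation: the question is about default risk generated by asset-value dynamics against a debt face of 212.8061 — the structural framework prices exactly that.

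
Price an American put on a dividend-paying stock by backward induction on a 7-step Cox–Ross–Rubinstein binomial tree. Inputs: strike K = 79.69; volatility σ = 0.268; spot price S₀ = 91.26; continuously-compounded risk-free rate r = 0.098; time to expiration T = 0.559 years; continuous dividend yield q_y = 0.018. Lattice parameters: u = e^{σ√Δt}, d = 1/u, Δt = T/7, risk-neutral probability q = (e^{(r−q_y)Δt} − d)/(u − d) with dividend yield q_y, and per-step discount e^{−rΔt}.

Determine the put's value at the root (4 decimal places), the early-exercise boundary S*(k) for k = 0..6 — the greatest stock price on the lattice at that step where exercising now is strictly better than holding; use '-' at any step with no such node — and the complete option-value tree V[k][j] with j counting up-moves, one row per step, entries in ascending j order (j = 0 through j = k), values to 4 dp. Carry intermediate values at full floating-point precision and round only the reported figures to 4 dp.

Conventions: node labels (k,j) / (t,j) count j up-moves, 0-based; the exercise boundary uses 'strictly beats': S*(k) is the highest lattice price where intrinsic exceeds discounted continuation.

price = 1.8412
boundary = - - - - 67.4088 62.4922 67.4088
tree:
1.8412
3.1034 0.7192
5.0912 1.3395 0.1651
8.0763 2.4490 0.3491 0.0000
12.2812 4.3678 0.7381 0.0000 0.0000
17.1978 7.5218 1.5607 0.0000 0.0000 0.0000
21.7558 12.2812 3.3000 0.0000 0.0000 0.0000 0.0000
25.9814 17.1978 6.9777 0.0000 0.0000 0.0000 0.0000 0.0000

Δt=0.07986  u=1.07868  d=0.92706  q=0.52335  discount=0.99220
step 7 (expiry): payoffs max(K−S,0) = 25.9814 17.1978 6.9777 0.0000 0.0000 0.0000 0.0000 0.0000
step 6: (k=6,j=0): S=57.9342, K−S=21.7558, hold=21.2178 ⇒ V=21.7558 exercise | (k=6,j=1): S=67.4088, K−S=12.2812, hold=11.7568 ⇒ V=12.2812 exercise | (k=6,j=2): S=78.4330, K−S=1.2570, hold=3.3000 ⇒ V=3.3000 continue | (k=6,j=3): S=91.2600, K−S=0.0000, hold=0.0000 ⇒ V=0.0000 continue | (k=6,j=4): S=106.1848, K−S=0.0000, hold=0.0000 ⇒ V=0.0000 continue | (k=6,j=5): S=123.5504, K−S=0.0000, hold=0.0000 ⇒ V=0.0000 continue | (k=6,j=6): S=143.7560, K−S=0.0000, hold=0.0000 ⇒ V=0.0000 continue  boundary S*=67.4088
step 5: (k=5,j=0): S=62.4922, K−S=17.1978, hold=16.6663 ⇒ V=17.1978 exercise | (k=5,j=1): S=72.7123, K−S=6.9777, hold=7.5218 ⇒ V=7.5218 continue | (k=5,j=2): S=84.6037, K−S=0.0000, hold=1.5607 ⇒ V=1.5607 continue | (k=5,j=3): S=98.4399, K−S=0.0000, hold=0.0000 ⇒ V=0.0000 continue | (k=5,j=4): S=114.5390, K−S=0.0000, hold=0.0000 ⇒ V=0.0000 continue | (k=5,j=5): S=133.2708, K−S=0.0000, hold=0.0000 ⇒ V=0.0000 continue  boundary S*=62.4922
step 4: (k=4,j=0): S=67.4088, K−S=12.2812, hold=12.0393 ⇒ V=12.2812 exercise | (k=4,j=1): S=78.4330, K−S=1.2570, hold=4.3678 ⇒ V=4.3678 continue | (k=4,j=2): S=91.2600, K−S=0.0000, hold=0.7381 ⇒ V=0.7381 continue | (k=4,j=3): S=106.1848, K−S=0.0000, hold=0.0000 ⇒ V=0.0000 continue | (k=4,j=4): S=123.5504, K−S=0.0000, hold=0.0000 ⇒ V=0.0000 continue  boundary S*=67.4088
step 3: (k=3,j=0): S=72.7123, K−S=6.9777, hold=8.0763 ⇒ V=8.0763 continue | (k=3,j=1): S=84.6037, K−S=0.0000, hold=2.4490 ⇒ V=2.4490 continue | (k=3,j=2): S=98.4399, K−S=0.0000, hold=0.3491 ⇒ V=0.3491 continue | (k=3,j=3): S=114.5390, K−S=0.0000, hold=0.0000 ⇒ V=0.0000 continue  boundary S*=-
step 2: (k=2,j=0): S=78.4330, K−S=1.2570, hold=5.0912 ⇒ V=5.0912 continue | (k=2,j=1): S=91.2600, K−S=0.0000, hold=1.3395 ⇒ V=1.3395 continue | (k=2,j=2): S=106.1848, K−S=0.0000, hold=0.1651 ⇒ V=0.1651 continue  boundary S*=-
step 1: (k=1,j=0): S=84.6037, K−S=0.0000, hold=3.1034 ⇒ V=3.1034 continue | (k=1,j=1): S=98.4399, K−S=0.0000, hold=0.7192 ⇒ V=0.7192 continue  boundary S*=-
step 0: (k=0,j=0): S=91.2600, K−S=0.0000, hold=1.8412 ⇒ V=1.8412 continue  boundary S*=-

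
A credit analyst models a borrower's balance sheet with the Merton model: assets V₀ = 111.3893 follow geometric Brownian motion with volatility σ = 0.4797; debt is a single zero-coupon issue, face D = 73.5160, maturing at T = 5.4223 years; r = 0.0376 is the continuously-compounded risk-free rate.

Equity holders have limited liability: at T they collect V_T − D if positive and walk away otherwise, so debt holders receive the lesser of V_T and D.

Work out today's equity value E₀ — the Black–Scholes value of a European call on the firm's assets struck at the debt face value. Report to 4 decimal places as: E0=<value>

E0=66.7085

Work the structural quantities from V₀ = 111.3893 against face 73.5160:
d₁ = [ln(V₀/D) + (r + σ²/2)T] / (σ√T)
   = [ln(111.3893/73.5160) + (0.0376 + 0.5·0.4797²)·5.4223] / (0.4797·√5.4223)
   = [0.415528 + 0.827747] / 1.117021 = 1.113027
d₂ = d₁ − σ√T = 1.113027 − 1.117021 = -0.003994
N(d₁) = 0.867152,  N(d₂) = 0.498407,  e^(−rT) = 0.815561
E₀ = V₀·N(d₁) − D·e^(−rT)·N(d₂)
   = 111.3893·0.867152 − 73.5160·0.815561·0.498407 = 66.708542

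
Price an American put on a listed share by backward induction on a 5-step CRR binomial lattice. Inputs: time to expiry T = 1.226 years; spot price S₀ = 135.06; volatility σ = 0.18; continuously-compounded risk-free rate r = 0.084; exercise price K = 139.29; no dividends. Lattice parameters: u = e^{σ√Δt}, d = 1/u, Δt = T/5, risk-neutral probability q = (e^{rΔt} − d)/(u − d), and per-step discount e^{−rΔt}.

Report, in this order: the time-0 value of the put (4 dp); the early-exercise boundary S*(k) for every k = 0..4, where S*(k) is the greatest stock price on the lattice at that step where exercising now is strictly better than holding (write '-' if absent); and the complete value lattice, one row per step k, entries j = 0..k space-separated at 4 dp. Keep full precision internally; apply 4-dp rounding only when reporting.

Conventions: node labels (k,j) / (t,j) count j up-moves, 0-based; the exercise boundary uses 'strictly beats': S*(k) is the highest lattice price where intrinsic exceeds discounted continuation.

price = 8.3762
boundary = - 123.5428 113.0076 123.5428 113.0076
tree:
8.3762
15.7472 3.6380
26.2824 7.7061 0.9884
35.9191 15.7472 2.4871 0.0000
44.7340 26.2824 6.2582 0.0000 0.0000
52.7973 35.9191 15.7472 0.0000 0.0000 0.0000

Δt=0.24520  u=1.09322  d=0.91472  q=0.59432  discount=0.97961
step 5 (expiry): payoffs max(K−S,0) = 52.7973 35.9191 15.7472 0.0000 0.0000 0.0000
step 4: (k=4,j=0): S=94.5560, K−S=44.7340, hold=41.8945 ⇒ V=44.7340 exercise | (k=4,j=1): S=113.0076, K−S=26.2824, hold=23.4428 ⇒ V=26.2824 exercise | (k=4,j=2): S=135.0600, K−S=4.2300, hold=6.2582 ⇒ V=6.2582 continue | (k=4,j=3): S=161.4157, K−S=0.0000, hold=0.0000 ⇒ V=0.0000 continue | (k=4,j=4): S=192.9144, K−S=0.0000, hold=0.0000 ⇒ V=0.0000 continue  boundary S*=113.0076
step 3: (k=3,j=0): S=103.3709, K−S=35.9191, hold=33.0795 ⇒ V=35.9191 exercise | (k=3,j=1): S=123.5428, K−S=15.7472, hold=14.0885 ⇒ V=15.7472 exercise | (k=3,j=2): S=147.6509, K−S=0.0000, hold=2.4871 ⇒ V=2.4871 continue | (k=3,j=3): S=176.4636, K−S=0.0000, hold=0.0000 ⇒ V=0.0000 continue  boundary S*=123.5428
step 2: (k=2,j=0): S=113.0076, K−S=26.2824, hold=23.4428 ⇒ V=26.2824 exercise | (k=2,j=1): S=135.0600, K−S=4.2300, hold=7.7061 ⇒ V=7.7061 continue | (k=2,j=2): S=161.4157, K−S=0.0000, hold=0.9884 ⇒ V=0.9884 continue  boundary S*=113.0076
step 1: (k=1,j=0): S=123.5428, K−S=15.7472, hold=14.9315 ⇒ V=15.7472 exercise | (k=1,j=1): S=147.6509, K−S=0.0000, hold=3.6380 ⇒ V=3.6380 continue  boundary S*=123.5428
step 0: (k=0,j=0): S=135.0600, K−S=4.2300, hold=8.3762 ⇒ V=8.3762 continue  boundary S*=-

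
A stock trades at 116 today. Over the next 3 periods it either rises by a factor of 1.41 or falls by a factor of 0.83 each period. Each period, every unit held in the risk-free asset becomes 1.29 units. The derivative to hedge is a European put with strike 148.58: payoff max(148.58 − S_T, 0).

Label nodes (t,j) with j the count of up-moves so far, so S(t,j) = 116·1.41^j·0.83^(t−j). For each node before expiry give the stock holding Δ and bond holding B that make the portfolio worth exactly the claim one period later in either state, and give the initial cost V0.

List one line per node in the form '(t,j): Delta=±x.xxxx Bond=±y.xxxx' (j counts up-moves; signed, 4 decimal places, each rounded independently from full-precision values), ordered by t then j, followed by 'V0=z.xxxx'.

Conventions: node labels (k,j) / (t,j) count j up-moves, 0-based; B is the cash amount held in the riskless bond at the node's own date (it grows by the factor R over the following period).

(0,0): Delta=-0.1230 Bond=16.3063
(1,0): Delta=-0.5284 Bond=60.0714
(1,1): Delta=-0.0607 Bond=10.8518
(2,0): Delta=-1.0000 Bond=115.1783
(2,1): Delta=-0.4560 Bond=67.6610
(2,2): Delta=0.0000 Bond=0.0000
V0=2.0428

Under the risk-neutral measure, an up-move has probability p* = (R−d)/(u−d) = 0.7931 and values discount at R = 1.29.
Payoffs at expiry: V(3,0)=82.2527, V(3,1)=35.9035, V(3,2)=0.0000, V(3,3)=0.0000
(2,0): S=79.9124. Δ = (V_up−V_dn)/(S_up−S_dn) = (35.9035−82.2527)/(112.6765−66.3273) = -1.0000. V = [p*·35.9035 + (1−p*)·82.2527]/1.29 = 35.2659. B = V − Δ·S = 115.1783.
(2,1): S=135.7548. Δ = (V_up−V_dn)/(S_up−S_dn) = (0.0000−35.9035)/(191.4143−112.6765) = -0.4560. V = [p*·0.0000 + (1−p*)·35.9035]/1.29 = 5.7584. B = V − Δ·S = 67.6610.
(2,2): S=230.6196. Δ = (V_up−V_dn)/(S_up−S_dn) = (0.0000−0.0000)/(325.1736−191.4143) = 0.0000. V = [p*·0.0000 + (1−p*)·0.0000]/1.29 = 0.0000. B = V − Δ·S = 0.0000.
(1,0): S=96.2800. Δ = (V_up−V_dn)/(S_up−S_dn) = (5.7584−35.2659)/(135.7548−79.9124) = -0.5284. V = [p*·5.7584 + (1−p*)·35.2659]/1.29 = 9.1964. B = V − Δ·S = 60.0714.
(1,1): S=163.5600. Δ = (V_up−V_dn)/(S_up−S_dn) = (0.0000−5.7584)/(230.6196−135.7548) = -0.0607. V = [p*·0.0000 + (1−p*)·5.7584]/1.29 = 0.9236. B = V − Δ·S = 10.8518.
(0,0): S=116.0000. Δ = (V_up−V_dn)/(S_up−S_dn) = (0.9236−9.1964)/(163.5600−96.2800) = -0.1230. V = [p*·0.9236 + (1−p*)·9.1964]/1.29 = 2.0428. B = V − Δ·S = 16.3063.
Sanity check at the root: Δ(0,0)·S0 + B(0,0) reproduces V0 = 2.0428.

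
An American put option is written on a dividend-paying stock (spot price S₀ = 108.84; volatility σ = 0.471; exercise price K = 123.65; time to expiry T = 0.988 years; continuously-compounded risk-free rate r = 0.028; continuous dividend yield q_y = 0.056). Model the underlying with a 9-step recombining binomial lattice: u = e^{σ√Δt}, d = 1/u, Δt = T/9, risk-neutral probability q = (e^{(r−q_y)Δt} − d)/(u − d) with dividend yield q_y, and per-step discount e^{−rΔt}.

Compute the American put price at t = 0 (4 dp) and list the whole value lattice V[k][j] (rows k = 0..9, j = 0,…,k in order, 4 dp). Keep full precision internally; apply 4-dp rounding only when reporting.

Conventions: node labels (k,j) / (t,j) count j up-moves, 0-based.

price = 30.2598
tree:
30.2598
38.3290 20.6545
47.2151 27.7853 12.1247
56.4555 36.3012 17.6198 5.5255
65.4780 45.8695 24.9142 8.8704 1.4960
73.7708 55.8409 34.0576 13.9662 2.7347 0.0000
80.9778 65.3637 44.6425 21.4191 4.9990 0.0000 0.0000
87.1434 73.7708 55.5869 31.6391 9.1381 0.0000 0.0000 0.0000
92.4182 80.9778 65.3467 44.0986 16.7046 0.0000 0.0000 0.0000 0.0000
96.9308 87.1434 73.7708 55.4998 30.5361 0.0000 0.0000 0.0000 0.0000 0.0000

params: Δt=0.10978 u=1.16889 d=0.85551 q=0.45127 e^(-rΔt)=0.99693
t_9 payoffs: 96.9308 87.1434 73.7708 55.4998 30.5361 0.0000 0.0000 0.0000 0.0000 0.0000
k=8: node(8,0) S=31.2318 payoff=92.4182 vs cont=92.2301 → 92.4182 [stop]  node(8,1) S=42.6722 payoff=80.9778 vs cont=80.8598 → 80.9778 [stop]  node(8,2) S=58.3033 payoff=65.3467 vs cont=65.3246 → 65.3467 [stop]  node(8,3) S=79.6601 payoff=43.9899 vs cont=44.0986 → 44.0986 [wait]  node(8,4) S=108.8400 payoff=14.8100 vs cont=16.7046 → 16.7046 [wait]  node(8,5) S=148.7087 payoff=0.0000 vs cont=0.0000 → 0.0000 [wait]  node(8,6) S=203.1815 payoff=0.0000 vs cont=0.0000 → 0.0000 [wait]  node(8,7) S=277.6079 payoff=0.0000 vs cont=0.0000 → 0.0000 [wait]  node(8,8) S=379.2972 payoff=0.0000 vs cont=0.0000 → 0.0000 [wait]
k=7: node(7,0) S=36.5066 payoff=87.1434 vs cont=86.9877 → 87.1434 [stop]  node(7,1) S=49.8792 payoff=73.7708 vs cont=73.6971 → 73.7708 [stop]  node(7,2) S=68.1502 payoff=55.4998 vs cont=55.5869 → 55.5869 [wait]  node(7,3) S=93.1139 payoff=30.5361 vs cont=31.6391 → 31.6391 [wait]  node(7,4) S=127.2221 payoff=0.0000 vs cont=9.1381 → 9.1381 [wait]  node(7,5) S=173.8242 payoff=0.0000 vs cont=0.0000 → 0.0000 [wait]  node(7,6) S=237.4969 payoff=0.0000 vs cont=0.0000 → 0.0000 [wait]  node(7,7) S=324.4933 payoff=0.0000 vs cont=0.0000 → 0.0000 [wait]
k=6: node(6,0) S=42.6722 payoff=80.9778 vs cont=80.8598 → 80.9778 [stop]  node(6,1) S=58.3033 payoff=65.3467 vs cont=65.3637 → 65.3637 [wait]  node(6,2) S=79.6601 payoff=43.9899 vs cont=44.6425 → 44.6425 [wait]  node(6,3) S=108.8400 payoff=14.8100 vs cont=21.4191 → 21.4191 [wait]  node(6,4) S=148.7087 payoff=0.0000 vs cont=4.9990 → 4.9990 [wait]  node(6,5) S=203.1815 payoff=0.0000 vs cont=0.0000 → 0.0000 [wait]  node(6,6) S=277.6079 payoff=0.0000 vs cont=0.0000 → 0.0000 [wait]
k=5: node(5,0) S=49.8792 payoff=73.7708 vs cont=73.7047 → 73.7708 [stop]  node(5,1) S=68.1502 payoff=55.4998 vs cont=55.8409 → 55.8409 [wait]  node(5,2) S=93.1139 payoff=30.5361 vs cont=34.0576 → 34.0576 [wait]  node(5,3) S=127.2221 payoff=0.0000 vs cont=13.9662 → 13.9662 [wait]  node(5,4) S=173.8242 payoff=0.0000 vs cont=2.7347 → 2.7347 [wait]  node(5,5) S=237.4969 payoff=0.0000 vs cont=0.0000 → 0.0000 [wait]
k=4: node(4,0) S=58.3033 payoff=65.3467 vs cont=65.4780 → 65.4780 [wait]  node(4,1) S=79.6601 payoff=43.9899 vs cont=45.8695 → 45.8695 [wait]  node(4,2) S=108.8400 payoff=14.8100 vs cont=24.9142 → 24.9142 [wait]  node(4,3) S=148.7087 payoff=0.0000 vs cont=8.8704 → 8.8704 [wait]  node(4,4) S=203.1815 payoff=0.0000 vs cont=1.4960 → 1.4960 [wait]
k=3: node(3,0) S=68.1502 payoff=55.4998 vs cont=56.4555 → 56.4555 [wait]  node(3,1) S=93.1139 payoff=30.5361 vs cont=36.3012 → 36.3012 [wait]  node(3,2) S=127.2221 payoff=0.0000 vs cont=17.6198 → 17.6198 [wait]  node(3,3) S=173.8242 payoff=0.0000 vs cont=5.5255 → 5.5255 [wait]
k=2: node(2,0) S=79.6601 payoff=43.9899 vs cont=47.2151 → 47.2151 [wait]  node(2,1) S=108.8400 payoff=14.8100 vs cont=27.7853 → 27.7853 [wait]  node(2,2) S=148.7087 payoff=0.0000 vs cont=12.1247 → 12.1247 [wait]
k=1: node(1,0) S=93.1139 payoff=30.5361 vs cont=38.3290 → 38.3290 [wait]  node(1,1) S=127.2221 payoff=0.0000 vs cont=20.6545 → 20.6545 [wait]
k=0: node(0,0) S=108.8400 payoff=14.8100 vs cont=30.2598 → 30.2598 [wait]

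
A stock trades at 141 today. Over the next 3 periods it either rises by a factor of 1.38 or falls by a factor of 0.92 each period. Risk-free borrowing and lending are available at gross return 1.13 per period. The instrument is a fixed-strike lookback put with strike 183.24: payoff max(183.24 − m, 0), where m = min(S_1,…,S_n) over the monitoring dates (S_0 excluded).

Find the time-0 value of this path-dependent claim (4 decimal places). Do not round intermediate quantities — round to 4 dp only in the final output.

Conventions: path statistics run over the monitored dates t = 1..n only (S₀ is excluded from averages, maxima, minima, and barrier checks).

price = 25.4103

Set p* = 0.4565 (from d < R < u); the path-dependent value is the discounted p*-expectation over all price paths.
Enumerate all 2^3 = 8 price paths (U = up ×1.38, D = down ×0.92); each path with k up-moves has probability p*^k·(1−p*)^(3−k).
DDD: m=109.7950, payoff=73.4450, prob=0.160526
UDD: m=164.6925, payoff=18.5475, prob=0.134842
DUD: m=129.7200, payoff=53.5200, prob=0.134842
UUD: m=194.5800, payoff=0.0000, prob=0.113267
DDU: m=119.3424, payoff=63.8976, prob=0.134842
UDU: m=179.0136, payoff=4.2264, prob=0.113267
DUU: m=129.7200, payoff=53.5200, prob=0.113267
UUU: m=194.5800, payoff=0.0000, prob=0.095145
Price = Σ prob·payoff / R^3 = 36.664480 / 1.442897 = 25.4103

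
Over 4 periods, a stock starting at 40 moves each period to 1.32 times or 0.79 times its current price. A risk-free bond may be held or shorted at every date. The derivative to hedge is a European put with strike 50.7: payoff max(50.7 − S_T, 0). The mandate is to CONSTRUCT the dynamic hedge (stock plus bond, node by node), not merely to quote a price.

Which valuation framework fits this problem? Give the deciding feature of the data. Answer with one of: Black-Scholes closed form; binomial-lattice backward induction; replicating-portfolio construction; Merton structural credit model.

framework: replicating-portfolio construction

Key observation: the deliverable is the dynamic trading strategy on the 4-step tree (spot 40, moves 1.32 and 0.79), so the valuation must go through the node-by-node replicating-portfolio solve.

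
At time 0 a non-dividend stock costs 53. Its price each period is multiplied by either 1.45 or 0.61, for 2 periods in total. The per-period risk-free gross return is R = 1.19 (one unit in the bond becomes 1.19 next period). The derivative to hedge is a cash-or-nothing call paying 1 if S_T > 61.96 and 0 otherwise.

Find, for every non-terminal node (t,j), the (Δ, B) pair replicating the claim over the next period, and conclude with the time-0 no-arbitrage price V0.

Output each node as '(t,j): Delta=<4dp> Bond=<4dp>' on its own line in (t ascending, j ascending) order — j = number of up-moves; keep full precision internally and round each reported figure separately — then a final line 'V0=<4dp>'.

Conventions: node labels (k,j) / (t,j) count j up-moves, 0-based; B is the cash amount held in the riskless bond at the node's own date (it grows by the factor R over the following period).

(0,0): Delta=0.0130 Bond=-0.3541
(1,0): Delta=0.0000 Bond=0.0000
(1,1): Delta=0.0155 Bond=-0.6102
V0=0.3367

Risk-neutral probability p* = (R−d)/(u−d) = (1.19−0.61)/(1.45−0.61) = 0.6905.
Payoffs at expiry: V(2,0)=0.0000, V(2,1)=0.0000, V(2,2)=1.0000
(1,0): S=32.3300. Δ = (V_up−V_dn)/(S_up−S_dn) = (0.0000−0.0000)/(46.8785−19.7213) = 0.0000. V = [p*·0.0000 + (1−p*)·0.0000]/1.19 = 0.0000. B = V − Δ·S = 0.0000.
(1,1): S=76.8500. Δ = (V_up−V_dn)/(S_up−S_dn) = (1.0000−0.0000)/(111.4325−46.8785) = 0.0155. V = [p*·1.0000 + (1−p*)·0.0000]/1.19 = 0.5802. B = V − Δ·S = -0.6102.
(0,0): S=53.0000. Δ = (V_up−V_dn)/(S_up−S_dn) = (0.5802−0.0000)/(76.8500−32.3300) = 0.0130. V = [p*·0.5802 + (1−p*)·0.0000]/1.19 = 0.3367. B = V − Δ·S = -0.3541.
Verification: the root portfolio costs Δ(0,0)·S0 + B(0,0) = 0.3367, matching V0.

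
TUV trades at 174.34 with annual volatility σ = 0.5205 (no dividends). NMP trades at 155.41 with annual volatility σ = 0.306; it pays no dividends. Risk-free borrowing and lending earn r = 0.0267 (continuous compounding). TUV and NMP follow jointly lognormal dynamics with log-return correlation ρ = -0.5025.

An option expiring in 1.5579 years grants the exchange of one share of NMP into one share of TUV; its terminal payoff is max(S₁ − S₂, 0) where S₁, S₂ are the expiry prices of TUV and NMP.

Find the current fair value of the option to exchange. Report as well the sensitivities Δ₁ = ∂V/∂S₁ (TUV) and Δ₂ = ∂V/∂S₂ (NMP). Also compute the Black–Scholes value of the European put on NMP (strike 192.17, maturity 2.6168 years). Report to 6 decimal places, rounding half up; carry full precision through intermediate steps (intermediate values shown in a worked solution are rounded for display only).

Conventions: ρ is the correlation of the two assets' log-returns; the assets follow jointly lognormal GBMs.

σ_eff = √(σ₁² + σ₂² − 2ρσ₁σ₂) = √(0.5205² + 0.306² − 2·-0.5025·0.5205·0.306) = 0.724310
d₁ = (ln(S₁/S₂) + (q₂ − q₁ + σ_eff²/2)T) / (σ_eff√T) = (ln(174.34/155.41) + (0.0 − 0.0 + 0.262313)·1.5579) / 0.904054 = 0.579166
d₂ = d₁ − σ_eff√T = 0.579166 − 0.904054 = -0.324888
N(d₁) = 0.718761,  N(d₂) = 0.372633
V = S₁·e^{−q₁T}·N(d₁) − S₂·e^{−q₂T}·N(d₂) = 125.308879 − 57.910876 = 67.398003
Δ₁ = e^{−q₁T}·N(d₁) = 0.718761;  Δ₂ = −e^{−q₂T}·N(d₂) = -0.372633
[vanilla: NMP put K=192.17]
σ√T = 0.306·√2.6168 = 0.495002
d₁ = (ln(S/K) + (r+σ²/2)T) / (σ√T) = (ln(155.41/192.17) + (0.0267+0.306²/2)·2.6168) / 0.495002 = (-0.212314 + 0.192382) / 0.495002 = -0.040266
d₂ = d₁ − σ√T = -0.040266 − 0.495002 = -0.535268
e^{−rT} = 0.932516
N(−d₁) = 0.516059,  N(−d₂) = 0.703768
price = K·e^{−rT}·N(−d₂) − S·N(−d₁) = 126.116332 − 80.200799 = 45.915533

exchange price = 67.398003
Δ1 = 0.718761
Δ2 = -0.372633
price(NMP put K=192.17) = 45.915533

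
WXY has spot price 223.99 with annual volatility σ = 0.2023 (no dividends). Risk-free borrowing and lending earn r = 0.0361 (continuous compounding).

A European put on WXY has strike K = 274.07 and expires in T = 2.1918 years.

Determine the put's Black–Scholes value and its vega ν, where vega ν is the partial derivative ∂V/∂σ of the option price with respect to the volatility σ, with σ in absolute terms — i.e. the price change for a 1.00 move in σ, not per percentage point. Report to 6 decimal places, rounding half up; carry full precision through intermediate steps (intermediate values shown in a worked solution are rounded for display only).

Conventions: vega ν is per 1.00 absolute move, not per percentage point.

price = 45.346264
ν = 127.903752

σ√T = 0.2023·√2.1918 = 0.299500
d₁ = (ln(S/K) + (r+σ²/2)T) / (σ√T) = (ln(223.99/274.07) + (0.0361+0.2023²/2)·2.1918) / 0.299500 = (-0.201782 + 0.123974) / 0.299500 = -0.259794
d₂ = d₁ − σ√T = -0.259794 − 0.299500 = -0.559293
e^{−rT} = 0.923925
N(−d₁) = 0.602489,  N(−d₂) = 0.712019
Put price V = K·e^{−rT}·N(−d₂) − S·N(−d₁) = 180.297675 − 134.951411 = 45.346264
φ(d₁) = (1/√(2π))·e^{−d₁²/2} = 0.385704
ν = S·φ(d₁)·√T = 127.903752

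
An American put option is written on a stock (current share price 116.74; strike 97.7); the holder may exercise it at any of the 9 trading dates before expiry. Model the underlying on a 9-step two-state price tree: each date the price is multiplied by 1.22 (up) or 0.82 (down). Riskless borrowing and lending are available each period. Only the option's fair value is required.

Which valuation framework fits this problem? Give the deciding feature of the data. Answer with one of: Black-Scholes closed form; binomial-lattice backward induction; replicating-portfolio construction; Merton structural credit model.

framework: binomial-lattice backward induction

Key observation: the exercise right at every one of the 9 steps is what matters: each node needs max(97.7 − S, continuation), which only the stepwise tree valuation starting from spot 116.74 delivers.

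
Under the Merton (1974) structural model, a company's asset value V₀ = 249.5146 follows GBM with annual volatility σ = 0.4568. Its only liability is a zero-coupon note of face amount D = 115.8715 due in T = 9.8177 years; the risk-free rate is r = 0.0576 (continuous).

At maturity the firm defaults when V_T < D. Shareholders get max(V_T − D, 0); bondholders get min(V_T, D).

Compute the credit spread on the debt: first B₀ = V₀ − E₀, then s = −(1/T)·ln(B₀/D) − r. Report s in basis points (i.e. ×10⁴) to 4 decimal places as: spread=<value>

Work the structural quantities from V₀ = 249.5146 against face 115.8715:
d₁ = [ln(V₀/D) + (r + σ²/2)T] / (σ√T)
   = [ln(249.5146/115.8715) + (0.0576 + 0.5·0.4568²)·9.8177] / (0.4568·√9.8177)
   = [0.767036 + 1.589811] / 1.431301 = 1.646646
d₂ = d₁ − σ√T = 1.646646 − 1.431301 = 0.215345
N(d₁) = 0.950185,  N(d₂) = 0.585251,  e^(−rT) = 0.568076
E₀ = V₀·N(d₁) − D·e^(−rT)·N(d₂)
   = 249.5146·0.950185 − 115.8715·0.568076·0.585251 = 198.561462
B₀ = V₀ − E₀ = 249.5146 − 198.561462 = 50.953138
spread = −(1/T)·ln(B₀/D) − r = −(1/9.8177)·ln(50.953138/115.8715) − 0.0576 = 0.02608309
in basis points: 0.02608309 × 10⁴ = 260.8309 bp

spread=260.8309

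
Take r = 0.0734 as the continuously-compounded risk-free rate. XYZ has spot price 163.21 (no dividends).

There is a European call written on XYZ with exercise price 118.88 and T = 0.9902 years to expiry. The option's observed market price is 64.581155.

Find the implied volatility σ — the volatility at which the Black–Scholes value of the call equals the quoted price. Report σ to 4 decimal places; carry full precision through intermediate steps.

sigma = 0.5954

At σ = 0.5954 the Black–Scholes value reproduces the quote:
σ√T = 0.5954·√0.9902 = 0.592475
d₁ = (ln(S/K) + (r+σ²/2)T) / (σ√T) = (ln(163.21/118.88) + (0.0734+0.5954²/2)·0.9902) / 0.592475 = (0.316923 + 0.248194) / 0.592475 = 0.953824
d₂ = d₁ − σ√T = 0.953824 − 0.592475 = 0.361349
e^{−rT} = 0.929898
N(d₁) = 0.829914,  N(d₂) = 0.641081
V = S·N(d₁) − K·e^{−rT}·N(d₂) = 135.450212 − 70.869057 = 64.581155 (the quoted price), and the Black–Scholes price is strictly increasing in σ, so σ is unique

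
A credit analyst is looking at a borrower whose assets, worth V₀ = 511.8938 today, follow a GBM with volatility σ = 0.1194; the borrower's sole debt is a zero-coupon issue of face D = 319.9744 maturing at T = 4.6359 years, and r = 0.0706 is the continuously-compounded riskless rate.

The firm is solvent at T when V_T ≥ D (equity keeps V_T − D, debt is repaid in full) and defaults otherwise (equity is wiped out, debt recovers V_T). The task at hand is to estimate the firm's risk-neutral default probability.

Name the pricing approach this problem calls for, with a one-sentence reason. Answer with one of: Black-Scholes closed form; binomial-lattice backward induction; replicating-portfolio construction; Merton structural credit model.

Key observation: the data describe a firm's assets (V₀ = 511.8938, GBM) and a single zero-coupon debt of face 319.9744, so credit quantities follow from equity-as-call in the structural model.

framework: Merton structural credit model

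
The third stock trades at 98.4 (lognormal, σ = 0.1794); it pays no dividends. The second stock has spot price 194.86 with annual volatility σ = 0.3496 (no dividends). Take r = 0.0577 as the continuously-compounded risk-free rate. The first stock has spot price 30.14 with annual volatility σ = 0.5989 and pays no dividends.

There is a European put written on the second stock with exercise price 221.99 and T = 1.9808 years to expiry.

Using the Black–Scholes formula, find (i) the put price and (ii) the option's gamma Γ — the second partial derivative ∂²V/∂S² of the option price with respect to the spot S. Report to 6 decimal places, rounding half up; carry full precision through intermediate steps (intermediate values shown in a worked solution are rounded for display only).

price = 39.770705
Γ = 0.004067

σ√T = 0.3496·√1.9808 = 0.492030
d₁ = (ln(S/K) + (r+σ²/2)T) / (σ√T) = (ln(194.86/221.99) + (0.0577+0.3496²/2)·1.9808) / 0.492030 = (-0.130351 + 0.235339) / 0.492030 = 0.213377
d₂ = d₁ − σ√T = 0.213377 − 0.492030 = -0.278653
e^{−rT} = 0.891997
N(−d₁) = 0.415516,  N(−d₂) = 0.609744
Put price V = K·e^{−rT}·N(−d₂) − S·N(−d₁) = 120.738227 − 80.967522 = 39.770705
φ(d₁) = (1/√(2π))·e^{−d₁²/2} = 0.389963
Γ = φ(d₁) / (S·σ·√T) = 0.004067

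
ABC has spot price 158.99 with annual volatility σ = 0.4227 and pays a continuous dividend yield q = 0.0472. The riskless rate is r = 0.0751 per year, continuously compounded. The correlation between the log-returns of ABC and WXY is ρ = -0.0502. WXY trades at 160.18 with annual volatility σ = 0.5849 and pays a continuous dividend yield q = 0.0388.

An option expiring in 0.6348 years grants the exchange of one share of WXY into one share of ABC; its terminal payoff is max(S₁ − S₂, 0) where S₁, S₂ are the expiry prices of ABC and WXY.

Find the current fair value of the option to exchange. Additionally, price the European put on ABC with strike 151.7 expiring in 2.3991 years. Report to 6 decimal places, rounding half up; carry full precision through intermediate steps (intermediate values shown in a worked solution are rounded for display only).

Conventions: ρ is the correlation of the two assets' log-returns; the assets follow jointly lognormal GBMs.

σ_eff = √(σ₁² + σ₂² − 2ρσ₁σ₂) = √(0.4227² + 0.5849² − 2·-0.0502·0.4227·0.5849) = 0.738651
d₁ = (ln(S₁/S₂) + (q₂ − q₁ + σ_eff²/2)T) / (σ_eff√T) = (ln(158.99/160.18) + (0.0388 − 0.0472 + 0.272803)·0.6348) / 0.588516 = 0.272527
d₂ = d₁ − σ_eff√T = 0.272527 − 0.588516 = -0.315989
N(d₁) = 0.607391,  N(d₂) = 0.376005
V = S₁·e^{−q₁T}·N(d₁) − S₂·e^{−q₂T}·N(d₂) = 93.718618 − 58.763220 = 34.955398
[vanilla: ABC put K=151.7]
σ√T = 0.4227·√2.3991 = 0.654721
d₁ = (ln(S/K) + (r−q+σ²/2)T) / (σ√T) = (ln(158.99/151.7) + (0.0751−0.0472+0.4227²/2)·2.3991) / 0.654721 = (0.046936 + 0.281265) / 0.654721 = 0.501284
d₂ = d₁ − σ√T = 0.501284 − 0.654721 = -0.153437
e^{−rT} = 0.835126
e^{−qT} = 0.892939
N(−d₁) = 0.308086,  N(−d₂) = 0.560973
price = K·e^{−rT}·N(−d₂) − S·e^{−qT}·N(−d₁) = 71.068944 − 43.738395 = 27.330550

exchange price = 34.955398
price(ABC put K=151.7) = 27.330550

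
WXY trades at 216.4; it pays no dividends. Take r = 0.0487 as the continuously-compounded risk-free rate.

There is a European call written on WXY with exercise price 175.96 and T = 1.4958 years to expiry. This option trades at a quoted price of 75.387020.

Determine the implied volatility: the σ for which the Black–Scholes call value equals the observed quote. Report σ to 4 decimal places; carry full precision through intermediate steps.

At σ = 0.4852 the Black–Scholes value reproduces the quote:
σ√T = 0.4852·√1.4958 = 0.593414
d₁ = (ln(S/K) + (r+σ²/2)T) / (σ√T) = (ln(216.4/175.96) + (0.0487+0.4852²/2)·1.4958) / 0.593414 = (0.206872 + 0.248915) / 0.593414 = 0.768077
d₂ = d₁ − σ√T = 0.768077 − 0.593414 = 0.174663
e^{−rT} = 0.929745
N(d₁) = 0.778779,  N(d₂) = 0.569328
V = S·N(d₁) − K·e^{−rT}·N(d₂) = 168.527815 − 93.140796 = 75.387020 (the observed quote) — the price is monotone increasing in volatility, hence this σ is the only solution

sigma = 0.4852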